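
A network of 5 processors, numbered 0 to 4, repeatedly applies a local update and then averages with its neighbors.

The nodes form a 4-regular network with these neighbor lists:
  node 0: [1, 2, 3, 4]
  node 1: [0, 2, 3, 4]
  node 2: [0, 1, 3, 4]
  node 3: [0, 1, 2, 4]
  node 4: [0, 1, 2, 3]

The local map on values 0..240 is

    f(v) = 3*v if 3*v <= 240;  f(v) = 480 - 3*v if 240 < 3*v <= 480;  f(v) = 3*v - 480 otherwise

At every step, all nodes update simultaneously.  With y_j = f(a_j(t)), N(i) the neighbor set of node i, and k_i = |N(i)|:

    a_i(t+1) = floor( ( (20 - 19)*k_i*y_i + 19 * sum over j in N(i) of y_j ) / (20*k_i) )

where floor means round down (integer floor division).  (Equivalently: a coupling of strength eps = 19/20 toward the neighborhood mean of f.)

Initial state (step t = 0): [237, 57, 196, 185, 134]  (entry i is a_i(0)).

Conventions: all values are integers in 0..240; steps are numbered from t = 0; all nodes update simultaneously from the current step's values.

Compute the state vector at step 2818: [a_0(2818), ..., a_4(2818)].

Answer: [126, 126, 126, 126, 126]
Key observation: The state at step 7, [102, 102, 102, 102, 102], reappears at step 11: the system is in a cycle of period 4 from step 7 on.  Therefore the state at step 2818 equals the state at step 7 + ((2818 - 7) mod 4) = 10, which is [126, 126, 126, 126, 126].

Derivation:
t=0: [237, 57, 196, 185, 134]
t=1: [114, 125, 137, 143, 142]
t=2: [73, 79, 86, 89, 88]
t=3: [221, 218, 221, 222, 222]
t=4: [182, 183, 182, 181, 181]
t=5: [65, 64, 65, 65, 65]
t=6: [194, 194, 194, 194, 194]
t=7: [102, 102, 102, 102, 102]
t=8: [174, 174, 174, 174, 174]
t=9: [42, 42, 42, 42, 42]
t=10: [126, 126, 126, 126, 126]
t=11: [102, 102, 102, 102, 102]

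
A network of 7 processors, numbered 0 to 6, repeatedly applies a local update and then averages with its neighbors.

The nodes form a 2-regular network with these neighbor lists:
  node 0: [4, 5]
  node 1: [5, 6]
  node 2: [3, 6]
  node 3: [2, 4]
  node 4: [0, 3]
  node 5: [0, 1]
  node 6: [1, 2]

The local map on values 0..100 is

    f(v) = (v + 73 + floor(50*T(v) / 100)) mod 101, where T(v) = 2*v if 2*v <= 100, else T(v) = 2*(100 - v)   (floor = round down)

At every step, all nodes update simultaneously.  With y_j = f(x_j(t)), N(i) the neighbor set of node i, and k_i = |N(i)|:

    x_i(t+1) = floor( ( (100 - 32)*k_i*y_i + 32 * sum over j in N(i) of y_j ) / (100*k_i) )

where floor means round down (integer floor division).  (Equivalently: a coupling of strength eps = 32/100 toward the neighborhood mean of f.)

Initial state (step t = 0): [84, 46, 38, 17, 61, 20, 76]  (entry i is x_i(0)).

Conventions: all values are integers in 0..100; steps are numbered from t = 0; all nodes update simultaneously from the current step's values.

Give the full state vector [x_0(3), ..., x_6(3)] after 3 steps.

Simulating step by step:
t=0: [84, 46, 38, 17, 61, 20, 76]
t=1: [62, 56, 45, 23, 61, 29, 66]
t=2: [65, 65, 56, 33, 63, 43, 70]
t=3: [69, 69, 66, 48, 66, 62, 72]

Answer: [69, 69, 66, 48, 66, 62, 72]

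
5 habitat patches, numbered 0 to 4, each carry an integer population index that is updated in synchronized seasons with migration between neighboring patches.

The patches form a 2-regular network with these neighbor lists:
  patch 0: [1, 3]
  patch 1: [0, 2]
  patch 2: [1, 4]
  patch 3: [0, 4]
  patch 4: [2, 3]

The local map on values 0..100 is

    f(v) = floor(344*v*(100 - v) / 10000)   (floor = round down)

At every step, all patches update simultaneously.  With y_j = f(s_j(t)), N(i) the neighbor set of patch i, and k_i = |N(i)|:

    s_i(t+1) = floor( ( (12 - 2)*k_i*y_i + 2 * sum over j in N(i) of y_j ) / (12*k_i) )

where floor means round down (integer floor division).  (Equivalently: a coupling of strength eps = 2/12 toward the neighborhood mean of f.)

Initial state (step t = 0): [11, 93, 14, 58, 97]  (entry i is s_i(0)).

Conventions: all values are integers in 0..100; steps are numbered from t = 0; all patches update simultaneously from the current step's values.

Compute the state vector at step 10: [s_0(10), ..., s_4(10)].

Answer: [70, 57, 48, 53, 46]

Derivation:
t=0: [11, 93, 14, 58, 97]
t=1: [36, 24, 36, 72, 18]
t=2: [76, 64, 75, 68, 54]
t=3: [64, 76, 67, 73, 82]
t=4: [76, 64, 72, 66, 53]
t=5: [64, 76, 71, 76, 83]
t=6: [76, 64, 67, 62, 51]
t=7: [65, 77, 77, 79, 83]
t=8: [74, 61, 59, 58, 49]
t=9: [68, 79, 83, 81, 84]
t=10: [70, 57, 48, 53, 46]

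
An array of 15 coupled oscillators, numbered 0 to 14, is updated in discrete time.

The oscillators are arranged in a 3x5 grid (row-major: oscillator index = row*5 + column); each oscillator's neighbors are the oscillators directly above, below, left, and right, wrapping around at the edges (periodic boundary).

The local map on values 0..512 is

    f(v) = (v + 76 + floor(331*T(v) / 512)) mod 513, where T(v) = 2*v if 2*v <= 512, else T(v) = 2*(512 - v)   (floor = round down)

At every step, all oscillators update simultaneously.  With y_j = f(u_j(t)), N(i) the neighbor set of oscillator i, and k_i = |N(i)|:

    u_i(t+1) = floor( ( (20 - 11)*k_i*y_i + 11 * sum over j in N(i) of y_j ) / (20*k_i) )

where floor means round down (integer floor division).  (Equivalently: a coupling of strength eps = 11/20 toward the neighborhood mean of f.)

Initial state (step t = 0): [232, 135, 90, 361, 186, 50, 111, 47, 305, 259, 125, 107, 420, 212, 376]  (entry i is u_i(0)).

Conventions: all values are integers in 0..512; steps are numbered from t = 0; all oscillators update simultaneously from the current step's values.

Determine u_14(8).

Simulating step by step:
t=0: [232, 135, 90, 361, 186, 50, 111, 47, 305, 259, 125, 107, 420, 212, 376]
t=1: [240, 314, 235, 186, 291, 214, 296, 198, 129, 196, 261, 306, 160, 86, 197]
t=2: [115, 126, 195, 347, 150, 80, 108, 152, 277, 84, 109, 179, 271, 305, 84]
t=3: [340, 323, 149, 152, 325, 289, 356, 276, 194, 270, 332, 377, 210, 154, 278]
t=4: [128, 165, 289, 325, 173, 134, 126, 145, 160, 122, 128, 109, 171, 278, 178]
t=5: [396, 369, 263, 222, 396, 372, 379, 378, 341, 404, 380, 373, 350, 273, 401]
t=6: [110, 118, 124, 104, 102, 112, 114, 121, 116, 110, 112, 115, 126, 123, 113]
t=7: [328, 343, 351, 329, 318, 331, 340, 351, 339, 328, 332, 342, 357, 347, 333]
t=8: [127, 124, 122, 126, 129, 127, 124, 122, 125, 127, 126, 124, 121, 124, 127]

Answer: u_14(8) = 127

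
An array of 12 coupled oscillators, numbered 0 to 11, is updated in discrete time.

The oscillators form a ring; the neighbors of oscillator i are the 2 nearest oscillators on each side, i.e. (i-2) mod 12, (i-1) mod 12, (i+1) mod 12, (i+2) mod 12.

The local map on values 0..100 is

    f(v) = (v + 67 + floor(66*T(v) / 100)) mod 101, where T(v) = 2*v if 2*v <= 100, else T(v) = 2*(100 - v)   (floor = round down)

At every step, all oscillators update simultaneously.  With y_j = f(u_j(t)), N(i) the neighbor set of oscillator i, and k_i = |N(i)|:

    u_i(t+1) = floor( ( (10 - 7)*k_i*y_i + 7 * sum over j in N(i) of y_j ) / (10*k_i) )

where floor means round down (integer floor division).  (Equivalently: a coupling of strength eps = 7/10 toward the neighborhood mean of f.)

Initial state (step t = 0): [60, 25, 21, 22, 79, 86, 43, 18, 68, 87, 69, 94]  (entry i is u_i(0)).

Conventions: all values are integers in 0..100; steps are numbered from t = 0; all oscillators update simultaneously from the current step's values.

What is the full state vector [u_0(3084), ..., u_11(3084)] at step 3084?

Simulating step by step:
t=0: [60, 25, 21, 22, 79, 86, 43, 18, 68, 87, 69, 94]
t=1: [54, 38, 37, 36, 50, 49, 58, 51, 60, 60, 73, 63]
t=2: [68, 61, 61, 61, 69, 74, 79, 79, 78, 77, 76, 73]
t=3: [75, 76, 77, 76, 75, 74, 73, 72, 72, 73, 73, 74]
t=4: [73, 73, 73, 73, 73, 73, 74, 74, 74, 74, 74, 73]
t=5: [74, 74, 74, 74, 74, 74, 74, 74, 74, 74, 74, 74]
t=6: [74, 74, 74, 74, 74, 74, 74, 74, 74, 74, 74, 74]

Answer: [74, 74, 74, 74, 74, 74, 74, 74, 74, 74, 74, 74]
Key observation: The state at step 5, [74, 74, 74, 74, 74, 74, 74, 74, 74, 74, 74, 74], reappears at step 6: the system is in a cycle of period 1 from step 5 on.  Therefore the state at step 3084 equals the state at step 5 + ((3084 - 5) mod 1) = 5, which is [74, 74, 74, 74, 74, 74, 74, 74, 74, 74, 74, 74].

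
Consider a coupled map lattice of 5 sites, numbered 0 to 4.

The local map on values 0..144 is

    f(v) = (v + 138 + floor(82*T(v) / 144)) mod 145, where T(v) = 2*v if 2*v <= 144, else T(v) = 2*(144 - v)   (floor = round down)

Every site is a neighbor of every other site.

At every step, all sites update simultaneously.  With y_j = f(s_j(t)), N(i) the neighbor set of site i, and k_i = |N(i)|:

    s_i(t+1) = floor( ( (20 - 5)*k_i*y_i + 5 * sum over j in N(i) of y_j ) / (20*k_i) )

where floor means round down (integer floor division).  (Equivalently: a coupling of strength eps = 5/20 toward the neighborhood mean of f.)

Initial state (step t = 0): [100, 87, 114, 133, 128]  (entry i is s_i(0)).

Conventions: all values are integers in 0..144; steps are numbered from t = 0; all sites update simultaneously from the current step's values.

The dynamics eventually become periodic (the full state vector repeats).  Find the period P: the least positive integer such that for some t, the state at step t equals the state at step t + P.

Simulating step by step:
t=0: [100, 87, 114, 133, 128]
t=1: [142, 143, 141, 138, 139]
t=2: [137, 137, 137, 137, 137]
t=3: [137, 137, 137, 137, 137]

Answer: 1
Key observation: The state at step 2, [137, 137, 137, 137, 137], reappears at step 3 — and no state repeats earlier — so the cycle the system enters has period 1.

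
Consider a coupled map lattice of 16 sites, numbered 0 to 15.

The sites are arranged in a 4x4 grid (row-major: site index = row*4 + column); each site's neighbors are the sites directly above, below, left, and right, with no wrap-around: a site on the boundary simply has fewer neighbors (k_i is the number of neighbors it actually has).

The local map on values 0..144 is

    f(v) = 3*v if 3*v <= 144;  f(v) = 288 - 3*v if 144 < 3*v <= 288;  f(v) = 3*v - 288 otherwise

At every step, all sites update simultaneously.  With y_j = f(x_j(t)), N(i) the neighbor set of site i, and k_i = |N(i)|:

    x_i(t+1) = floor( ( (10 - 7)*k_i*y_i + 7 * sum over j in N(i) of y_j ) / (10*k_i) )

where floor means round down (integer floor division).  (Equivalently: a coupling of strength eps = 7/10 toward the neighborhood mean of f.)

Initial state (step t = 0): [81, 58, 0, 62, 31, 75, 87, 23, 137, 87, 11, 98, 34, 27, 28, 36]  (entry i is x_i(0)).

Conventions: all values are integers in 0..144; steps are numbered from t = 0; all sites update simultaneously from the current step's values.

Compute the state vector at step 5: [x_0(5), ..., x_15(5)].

Simulating step by step:
t=0: [81, 58, 0, 62, 31, 75, 87, 23, 137, 87, 11, 98, 34, 27, 28, 36]
t=1: [85, 59, 56, 54, 81, 64, 36, 52, 88, 60, 35, 50, 102, 74, 77, 63]
t=2: [64, 91, 116, 126, 49, 93, 111, 126, 47, 83, 103, 119, 36, 62, 80, 97]
t=3: [83, 43, 53, 79, 99, 44, 45, 74, 109, 59, 41, 47, 117, 76, 43, 41]
t=4: [60, 108, 112, 83, 51, 106, 119, 96, 54, 95, 127, 115, 53, 88, 110, 131]
t=5: [92, 54, 48, 28, 102, 51, 50, 38, 100, 48, 57, 63, 91, 47, 64, 66]

Answer: [92, 54, 48, 28, 102, 51, 50, 38, 100, 48, 57, 63, 91, 47, 64, 66]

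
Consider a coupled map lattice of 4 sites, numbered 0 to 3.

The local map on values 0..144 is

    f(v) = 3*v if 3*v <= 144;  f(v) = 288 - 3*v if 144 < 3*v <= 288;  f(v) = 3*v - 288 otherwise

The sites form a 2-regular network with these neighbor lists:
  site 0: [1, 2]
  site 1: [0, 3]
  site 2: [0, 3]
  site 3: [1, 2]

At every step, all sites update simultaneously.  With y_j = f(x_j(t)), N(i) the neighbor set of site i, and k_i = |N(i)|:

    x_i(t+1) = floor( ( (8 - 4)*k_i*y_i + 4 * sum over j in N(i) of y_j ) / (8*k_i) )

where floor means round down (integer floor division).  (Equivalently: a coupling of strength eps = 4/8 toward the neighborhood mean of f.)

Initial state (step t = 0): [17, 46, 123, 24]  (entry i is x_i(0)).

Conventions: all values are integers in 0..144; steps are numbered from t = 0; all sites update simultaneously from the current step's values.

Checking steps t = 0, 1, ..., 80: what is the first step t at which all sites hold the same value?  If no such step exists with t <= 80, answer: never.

Answer: 11
Key observation: Synchronization is absorbing here: once all sites are equal they stay equal, and step 11 is the first all-equal step.

Derivation:
t=0: [17, 46, 123, 24]  (not all equal)
t=1: [80, 99, 71, 90]  (not all equal)
t=2: [45, 21, 54, 30]  (not all equal)
t=3: [114, 87, 119, 92]  (not all equal)
t=4: [51, 30, 51, 30]  (not all equal)
t=5: [123, 101, 123, 101]  (not all equal)
t=6: [64, 31, 64, 31]  (not all equal)
t=7: [95, 93, 95, 93]  (not all equal)
t=8: [4, 7, 4, 7]  (not all equal)
t=9: [14, 18, 14, 18]  (not all equal)
t=10: [45, 51, 45, 51]  (not all equal)
t=11: [135, 135, 135, 135]  (all equal)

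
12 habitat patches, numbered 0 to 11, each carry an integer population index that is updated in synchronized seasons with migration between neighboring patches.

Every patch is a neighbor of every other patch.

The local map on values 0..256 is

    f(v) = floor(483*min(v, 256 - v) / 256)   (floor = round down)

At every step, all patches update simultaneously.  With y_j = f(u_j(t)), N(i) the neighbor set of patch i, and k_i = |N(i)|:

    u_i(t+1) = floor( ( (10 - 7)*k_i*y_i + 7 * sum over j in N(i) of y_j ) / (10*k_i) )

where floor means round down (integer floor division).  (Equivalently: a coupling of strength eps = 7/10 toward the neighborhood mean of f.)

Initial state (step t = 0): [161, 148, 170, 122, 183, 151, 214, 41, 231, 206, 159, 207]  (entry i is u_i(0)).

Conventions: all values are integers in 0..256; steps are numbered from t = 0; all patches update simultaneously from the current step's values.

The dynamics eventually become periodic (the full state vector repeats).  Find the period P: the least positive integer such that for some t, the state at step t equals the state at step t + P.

Answer: 3
Key observation: The state at step 20, [141, 141, 141, 141, 141, 141, 141, 141, 141, 141, 141, 141], reappears at step 23 — and no state repeats earlier — so the cycle the system enters has period 3.

Derivation:
t=0: [161, 148, 170, 122, 183, 151, 214, 41, 231, 206, 159, 207]
t=1: [149, 154, 145, 161, 139, 153, 125, 125, 118, 129, 150, 128]
t=2: [210, 208, 212, 205, 215, 209, 218, 218, 215, 219, 210, 220]
t=3: [81, 82, 80, 83, 79, 81, 77, 77, 79, 77, 81, 76]
t=4: [149, 150, 149, 150, 149, 149, 148, 148, 149, 148, 149, 147]
t=5: [201, 200, 201, 200, 201, 201, 201, 201, 201, 201, 201, 202]
t=6: [103, 103, 103, 103, 103, 103, 103, 103, 103, 103, 103, 102]
t=7: [193, 193, 193, 193, 193, 193, 193, 193, 193, 193, 193, 193]
t=8: [118, 118, 118, 118, 118, 118, 118, 118, 118, 118, 118, 118]
t=9: [222, 222, 222, 222, 222, 222, 222, 222, 222, 222, 222, 222]
t=10: [64, 64, 64, 64, 64, 64, 64, 64, 64, 64, 64, 64]
t=11: [120, 120, 120, 120, 120, 120, 120, 120, 120, 120, 120, 120]
t=12: [226, 226, 226, 226, 226, 226, 226, 226, 226, 226, 226, 226]
t=13: [56, 56, 56, 56, 56, 56, 56, 56, 56, 56, 56, 56]
t=14: [105, 105, 105, 105, 105, 105, 105, 105, 105, 105, 105, 105]
t=15: [198, 198, 198, 198, 198, 198, 198, 198, 198, 198, 198, 198]
t=16: [109, 109, 109, 109, 109, 109, 109, 109, 109, 109, 109, 109]
t=17: [205, 205, 205, 205, 205, 205, 205, 205, 205, 205, 205, 205]
t=18: [96, 96, 96, 96, 96, 96, 96, 96, 96, 96, 96, 96]
t=19: [181, 181, 181, 181, 181, 181, 181, 181, 181, 181, 181, 181]
t=20: [141, 141, 141, 141, 141, 141, 141, 141, 141, 141, 141, 141]
t=21: [216, 216, 216, 216, 216, 216, 216, 216, 216, 216, 216, 216]
t=22: [75, 75, 75, 75, 75, 75, 75, 75, 75, 75, 75, 75]
t=23: [141, 141, 141, 141, 141, 141, 141, 141, 141, 141, 141, 141]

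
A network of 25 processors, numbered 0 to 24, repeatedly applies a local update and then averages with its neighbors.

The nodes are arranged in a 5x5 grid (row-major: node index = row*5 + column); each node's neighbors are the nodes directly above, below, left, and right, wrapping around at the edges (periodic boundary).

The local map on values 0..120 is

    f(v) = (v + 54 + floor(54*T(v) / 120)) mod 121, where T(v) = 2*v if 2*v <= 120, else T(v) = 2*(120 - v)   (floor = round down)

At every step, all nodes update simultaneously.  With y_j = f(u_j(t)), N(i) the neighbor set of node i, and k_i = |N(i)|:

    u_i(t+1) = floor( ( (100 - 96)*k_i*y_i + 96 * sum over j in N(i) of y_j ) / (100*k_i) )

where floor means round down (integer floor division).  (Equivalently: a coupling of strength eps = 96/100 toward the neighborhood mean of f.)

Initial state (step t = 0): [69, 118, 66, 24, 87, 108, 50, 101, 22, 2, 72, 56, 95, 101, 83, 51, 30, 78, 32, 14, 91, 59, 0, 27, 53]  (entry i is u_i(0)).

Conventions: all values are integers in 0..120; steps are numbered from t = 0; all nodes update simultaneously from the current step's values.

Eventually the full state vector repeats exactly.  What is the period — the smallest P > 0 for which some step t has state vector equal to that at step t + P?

Answer: 3
Key observation: The state at step 16, [51, 51, 51, 51, 51, 51, 51, 51, 51, 51, 51, 51, 51, 51, 51, 51, 51, 51, 51, 51, 51, 51, 51, 51, 51], reappears at step 19 — and no state repeats earlier — so the cycle the system enters has period 3.

Derivation:
t=0: [69, 118, 66, 24, 87, 108, 50, 101, 22, 2, 72, 56, 95, 101, 83, 51, 30, 78, 32, 14, 91, 59, 0, 27, 53]
t=1: [50, 42, 63, 75, 58, 45, 47, 54, 65, 60, 42, 58, 47, 75, 58, 70, 43, 80, 72, 57, 38, 65, 60, 76, 69]
t=2: [19, 35, 35, 46, 42, 26, 26, 34, 44, 38, 36, 18, 42, 40, 37, 19, 45, 33, 46, 46, 41, 20, 47, 47, 34]
t=3: [62, 102, 72, 41, 56, 51, 107, 64, 37, 32, 68, 35, 79, 12, 8, 15, 93, 21, 40, 56, 94, 44, 84, 44, 20]
t=4: [42, 40, 39, 25, 64, 63, 61, 37, 59, 38, 73, 51, 82, 34, 69, 47, 76, 41, 54, 62, 58, 48, 43, 39, 38]
t=5: [35, 21, 30, 29, 31, 28, 23, 35, 56, 44, 36, 47, 40, 46, 54, 45, 22, 35, 45, 28, 16, 28, 12, 37, 34]
t=6: [99, 108, 99, 67, 91, 60, 85, 66, 65, 70, 43, 49, 68, 25, 35, 69, 67, 52, 60, 49, 90, 87, 84, 77, 78]
t=7: [49, 49, 48, 48, 48, 40, 43, 48, 60, 65, 58, 38, 51, 66, 50, 34, 38, 46, 51, 63, 48, 49, 44, 47, 43]
t=8: [20, 22, 22, 29, 27, 31, 15, 28, 35, 27, 40, 22, 24, 33, 45, 33, 40, 19, 33, 47, 45, 18, 22, 20, 28]
t=9: [82, 89, 101, 103, 103, 73, 101, 99, 109, 89, 82, 51, 101, 89, 61, 18, 93, 80, 81, 86, 97, 55, 91, 106, 61]
t=10: [49, 47, 50, 51, 49, 49, 44, 50, 49, 49, 52, 49, 44, 49, 48, 51, 50, 49, 49, 57, 55, 49, 47, 49, 50]
t=11: [27, 23, 25, 26, 27, 24, 25, 21, 27, 25, 26, 22, 26, 23, 30, 34, 26, 23, 29, 27, 27, 27, 26, 26, 32]
t=12: [101, 102, 99, 103, 105, 102, 96, 102, 98, 104, 105, 102, 95, 106, 101, 104, 103, 104, 100, 112, 110, 102, 101, 107, 104]
t=13: [51, 50, 50, 50, 51, 50, 50, 50, 50, 50, 51, 50, 50, 50, 51, 51, 51, 50, 51, 51, 51, 51, 50, 51, 51]
t=14: [28, 28, 28, 28, 28, 28, 28, 28, 28, 28, 28, 28, 28, 28, 28, 29, 28, 28, 28, 29, 29, 28, 28, 28, 29]
t=15: [107, 107, 107, 107, 107, 107, 107, 107, 107, 107, 107, 107, 107, 107, 107, 108, 107, 107, 107, 108, 108, 107, 107, 107, 108]
t=16: [51, 51, 51, 51, 51, 51, 51, 51, 51, 51, 51, 51, 51, 51, 51, 51, 51, 51, 51, 51, 51, 51, 51, 51, 51]
t=17: [29, 29, 29, 29, 29, 29, 29, 29, 29, 29, 29, 29, 29, 29, 29, 29, 29, 29, 29, 29, 29, 29, 29, 29, 29]
t=18: [109, 109, 109, 109, 109, 109, 109, 109, 109, 109, 109, 109, 109, 109, 109, 109, 109, 109, 109, 109, 109, 109, 109, 109, 109]
t=19: [51, 51, 51, 51, 51, 51, 51, 51, 51, 51, 51, 51, 51, 51, 51, 51, 51, 51, 51, 51, 51, 51, 51, 51, 51]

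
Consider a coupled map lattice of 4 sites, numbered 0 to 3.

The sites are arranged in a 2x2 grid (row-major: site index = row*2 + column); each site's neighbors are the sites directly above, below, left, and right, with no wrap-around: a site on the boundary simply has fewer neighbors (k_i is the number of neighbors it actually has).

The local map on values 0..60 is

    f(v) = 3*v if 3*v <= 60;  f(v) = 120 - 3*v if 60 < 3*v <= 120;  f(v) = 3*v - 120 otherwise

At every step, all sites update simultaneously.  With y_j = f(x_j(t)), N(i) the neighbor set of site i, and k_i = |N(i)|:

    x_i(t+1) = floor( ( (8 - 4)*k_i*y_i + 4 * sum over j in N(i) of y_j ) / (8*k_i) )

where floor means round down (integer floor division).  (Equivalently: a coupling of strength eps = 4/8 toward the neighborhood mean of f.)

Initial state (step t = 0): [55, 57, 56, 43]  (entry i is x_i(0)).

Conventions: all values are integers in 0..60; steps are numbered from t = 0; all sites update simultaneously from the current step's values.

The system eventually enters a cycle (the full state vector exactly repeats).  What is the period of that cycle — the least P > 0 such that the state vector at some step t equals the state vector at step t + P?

Simulating step by step:
t=0: [55, 57, 56, 43]
t=1: [47, 39, 37, 29]
t=2: [13, 15, 18, 19]
t=3: [44, 46, 51, 53]
t=4: [18, 21, 29, 32]
t=5: [49, 48, 36, 34]
t=6: [22, 23, 17, 18]
t=7: [52, 52, 52, 52]
t=8: [36, 36, 36, 36]
t=9: [12, 12, 12, 12]
t=10: [36, 36, 36, 36]

Answer: 2
Key observation: The state at step 8, [36, 36, 36, 36], reappears at step 10 — and no state repeats earlier — so the cycle the system enters has period 2.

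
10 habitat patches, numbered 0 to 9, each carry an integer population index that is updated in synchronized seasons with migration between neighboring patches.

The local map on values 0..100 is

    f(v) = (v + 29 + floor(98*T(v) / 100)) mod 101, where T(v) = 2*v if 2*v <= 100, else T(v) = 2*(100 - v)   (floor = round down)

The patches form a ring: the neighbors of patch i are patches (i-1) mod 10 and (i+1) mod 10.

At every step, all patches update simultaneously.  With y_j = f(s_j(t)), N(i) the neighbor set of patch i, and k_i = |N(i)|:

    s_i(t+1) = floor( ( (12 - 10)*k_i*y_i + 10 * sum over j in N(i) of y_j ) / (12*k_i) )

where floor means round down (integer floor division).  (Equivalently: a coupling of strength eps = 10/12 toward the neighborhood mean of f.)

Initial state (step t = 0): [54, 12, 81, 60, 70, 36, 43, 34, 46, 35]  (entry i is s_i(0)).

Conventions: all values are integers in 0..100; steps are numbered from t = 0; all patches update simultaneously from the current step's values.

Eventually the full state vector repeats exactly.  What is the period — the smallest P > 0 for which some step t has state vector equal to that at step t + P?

Answer: 2
Key observation: The state at step 8, [67, 67, 68, 68, 69, 69, 69, 68, 68, 67], reappears at step 10 — and no state repeats earlier — so the cycle the system enters has period 2.

Derivation:
t=0: [54, 12, 81, 60, 70, 36, 43, 34, 46, 35]
t=1: [51, 59, 61, 53, 51, 51, 35, 54, 35, 61]
t=2: [67, 69, 69, 70, 74, 56, 66, 37, 62, 55]
t=3: [63, 57, 56, 54, 61, 58, 54, 57, 55, 63]
t=4: [65, 66, 70, 68, 69, 68, 69, 71, 66, 66]
t=5: [60, 58, 58, 56, 57, 57, 56, 57, 57, 60]
t=6: [66, 67, 68, 68, 69, 69, 69, 69, 67, 67]
t=7: [59, 59, 58, 57, 57, 57, 57, 57, 58, 59]
t=8: [67, 67, 68, 68, 69, 69, 69, 68, 68, 67]
t=9: [59, 58, 58, 57, 57, 57, 57, 57, 58, 58]
t=10: [67, 67, 68, 68, 69, 69, 69, 68, 68, 67]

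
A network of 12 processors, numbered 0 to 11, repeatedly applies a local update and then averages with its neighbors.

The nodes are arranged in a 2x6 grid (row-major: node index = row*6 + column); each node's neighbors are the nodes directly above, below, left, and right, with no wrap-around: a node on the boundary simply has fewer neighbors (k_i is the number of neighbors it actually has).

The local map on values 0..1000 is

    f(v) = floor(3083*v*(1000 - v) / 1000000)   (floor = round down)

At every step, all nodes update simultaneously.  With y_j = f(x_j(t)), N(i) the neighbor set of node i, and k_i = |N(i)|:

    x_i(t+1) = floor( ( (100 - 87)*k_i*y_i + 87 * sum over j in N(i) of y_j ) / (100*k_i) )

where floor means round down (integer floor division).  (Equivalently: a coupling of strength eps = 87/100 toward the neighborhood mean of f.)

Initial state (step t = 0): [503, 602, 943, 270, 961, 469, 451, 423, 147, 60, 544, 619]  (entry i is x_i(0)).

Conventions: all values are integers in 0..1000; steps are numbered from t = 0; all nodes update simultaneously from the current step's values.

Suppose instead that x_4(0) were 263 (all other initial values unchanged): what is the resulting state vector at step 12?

Answer: [710, 712, 716, 716, 719, 717, 710, 712, 715, 718, 717, 719]
Key observation: This trace re-runs the system from the modified initial state.

Derivation:
t=0: [503, 602, 943, 270, 263, 469, 451, 423, 147, 60, 544, 619]
t=1: [753, 585, 523, 350, 697, 675, 761, 644, 366, 532, 533, 760]
t=2: [643, 691, 727, 725, 706, 615, 629, 678, 743, 732, 673, 700]
t=3: [690, 662, 618, 617, 669, 654, 693, 657, 623, 623, 636, 696]
t=4: [670, 692, 715, 713, 708, 670, 673, 689, 716, 721, 689, 698]
t=5: [669, 656, 636, 628, 654, 647, 671, 654, 634, 636, 638, 667]
t=6: [686, 697, 710, 709, 710, 692, 688, 696, 708, 715, 699, 704]
t=7: [657, 650, 640, 632, 645, 640, 658, 649, 637, 638, 636, 651]
t=8: [696, 701, 710, 710, 712, 703, 697, 702, 708, 713, 706, 710]
t=9: [648, 643, 638, 632, 637, 634, 648, 644, 636, 635, 632, 640]
t=10: [704, 707, 712, 713, 715, 711, 704, 707, 710, 715, 712, 715]
t=11: [640, 637, 633, 629, 631, 628, 640, 638, 632, 631, 628, 631]
t=12: [710, 712, 716, 716, 719, 717, 710, 712, 715, 718, 717, 719]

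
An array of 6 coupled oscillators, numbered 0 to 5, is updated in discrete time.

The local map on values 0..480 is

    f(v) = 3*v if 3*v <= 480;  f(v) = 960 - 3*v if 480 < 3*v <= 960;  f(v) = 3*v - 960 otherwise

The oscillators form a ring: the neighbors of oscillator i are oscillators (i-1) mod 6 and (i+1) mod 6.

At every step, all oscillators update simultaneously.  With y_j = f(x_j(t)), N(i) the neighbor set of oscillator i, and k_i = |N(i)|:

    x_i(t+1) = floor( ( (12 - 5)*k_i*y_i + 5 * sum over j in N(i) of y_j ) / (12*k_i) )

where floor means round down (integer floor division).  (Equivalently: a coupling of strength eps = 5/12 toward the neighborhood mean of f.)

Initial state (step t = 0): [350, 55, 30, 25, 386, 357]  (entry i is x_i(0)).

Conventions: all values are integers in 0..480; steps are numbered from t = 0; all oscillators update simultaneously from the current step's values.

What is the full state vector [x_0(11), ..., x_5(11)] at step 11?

Answer: [114, 236, 342, 225, 63, 40]

Derivation:
t=0: [350, 55, 30, 25, 386, 357]
t=1: [110, 133, 102, 103, 154, 124]
t=2: [353, 365, 326, 340, 411, 382]
t=3: [124, 103, 51, 95, 210, 186]
t=4: [365, 289, 213, 266, 335, 380]
t=5: [135, 149, 240, 170, 97, 142]
t=6: [418, 395, 326, 373, 352, 393]
t=7: [264, 196, 90, 116, 134, 209]
t=8: [244, 308, 307, 343, 376, 313]
t=9: [144, 76, 44, 83, 116, 94]
t=10: [358, 250, 176, 245, 313, 327]
t=11: [114, 236, 342, 225, 63, 40]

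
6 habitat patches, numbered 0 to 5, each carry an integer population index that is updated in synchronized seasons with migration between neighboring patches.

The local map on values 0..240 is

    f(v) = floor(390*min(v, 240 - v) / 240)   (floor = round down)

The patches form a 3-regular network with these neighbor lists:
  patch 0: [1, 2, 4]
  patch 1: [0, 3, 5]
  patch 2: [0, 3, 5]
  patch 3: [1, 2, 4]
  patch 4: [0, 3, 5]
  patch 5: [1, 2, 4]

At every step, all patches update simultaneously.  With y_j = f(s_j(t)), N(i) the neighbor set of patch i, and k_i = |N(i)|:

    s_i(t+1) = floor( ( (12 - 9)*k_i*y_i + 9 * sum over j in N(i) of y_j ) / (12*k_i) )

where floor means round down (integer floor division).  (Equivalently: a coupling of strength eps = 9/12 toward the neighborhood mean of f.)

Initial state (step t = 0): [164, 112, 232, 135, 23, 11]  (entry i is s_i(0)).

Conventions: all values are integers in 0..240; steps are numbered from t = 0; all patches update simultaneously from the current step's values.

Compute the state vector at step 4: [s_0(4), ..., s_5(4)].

Simulating step by step:
t=0: [164, 112, 232, 135, 23, 11]
t=1: [88, 123, 80, 100, 86, 62]
t=2: [150, 148, 133, 155, 136, 139]
t=3: [159, 149, 155, 157, 154, 163]
t=4: [138, 134, 132, 139, 132, 137]

Answer: [138, 134, 132, 139, 132, 137]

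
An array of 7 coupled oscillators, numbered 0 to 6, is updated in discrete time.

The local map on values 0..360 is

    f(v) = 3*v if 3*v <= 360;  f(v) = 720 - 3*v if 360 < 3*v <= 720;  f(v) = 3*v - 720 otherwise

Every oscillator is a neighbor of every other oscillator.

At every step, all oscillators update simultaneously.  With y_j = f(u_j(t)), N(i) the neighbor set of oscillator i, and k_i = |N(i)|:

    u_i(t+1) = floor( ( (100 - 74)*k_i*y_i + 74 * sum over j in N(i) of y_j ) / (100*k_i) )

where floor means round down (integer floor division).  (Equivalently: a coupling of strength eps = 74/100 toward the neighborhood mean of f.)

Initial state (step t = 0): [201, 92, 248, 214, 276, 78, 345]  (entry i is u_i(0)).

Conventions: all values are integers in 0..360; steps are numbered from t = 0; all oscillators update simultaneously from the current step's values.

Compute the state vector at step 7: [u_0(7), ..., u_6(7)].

Simulating step by step:
t=0: [201, 92, 248, 214, 276, 78, 345]
t=1: [158, 179, 145, 152, 156, 174, 185]
t=2: [230, 221, 235, 232, 230, 223, 219]
t=3: [37, 41, 35, 36, 37, 40, 41]
t=4: [113, 115, 113, 113, 113, 115, 115]
t=5: [341, 342, 341, 341, 341, 342, 342]
t=6: [304, 304, 304, 304, 304, 304, 304]
t=7: [192, 192, 192, 192, 192, 192, 192]

Answer: [192, 192, 192, 192, 192, 192, 192]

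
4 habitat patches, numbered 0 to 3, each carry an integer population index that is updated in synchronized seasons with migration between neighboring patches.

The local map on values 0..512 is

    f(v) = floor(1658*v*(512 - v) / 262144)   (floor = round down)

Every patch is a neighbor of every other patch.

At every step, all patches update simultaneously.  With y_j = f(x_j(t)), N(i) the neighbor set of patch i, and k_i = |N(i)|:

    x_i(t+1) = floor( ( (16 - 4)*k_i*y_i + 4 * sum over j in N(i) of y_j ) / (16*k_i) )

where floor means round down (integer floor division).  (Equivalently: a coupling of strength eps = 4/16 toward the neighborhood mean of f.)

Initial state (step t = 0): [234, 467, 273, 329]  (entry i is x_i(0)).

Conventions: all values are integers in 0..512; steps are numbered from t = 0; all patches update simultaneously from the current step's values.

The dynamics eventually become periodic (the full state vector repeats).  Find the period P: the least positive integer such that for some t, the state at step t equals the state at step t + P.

Simulating step by step:
t=0: [234, 467, 273, 329]
t=1: [385, 199, 385, 364]
t=2: [318, 374, 318, 339]
t=3: [383, 340, 383, 369]
t=4: [318, 356, 318, 332]
t=5: [385, 359, 385, 377]
t=6: [313, 338, 313, 321]
t=7: [390, 376, 390, 386]
t=8: [302, 317, 302, 307]
t=9: [399, 392, 399, 397]
t=10: [286, 294, 286, 288]
t=11: [407, 405, 407, 407]
t=12: [270, 273, 270, 270]
t=13: [412, 412, 412, 412]
t=14: [260, 260, 260, 260]
t=15: [414, 414, 414, 414]
t=16: [256, 256, 256, 256]
t=17: [414, 414, 414, 414]

Answer: 2
Key observation: The state at step 15, [414, 414, 414, 414], reappears at step 17 — and no state repeats earlier — so the cycle the system enters has period 2.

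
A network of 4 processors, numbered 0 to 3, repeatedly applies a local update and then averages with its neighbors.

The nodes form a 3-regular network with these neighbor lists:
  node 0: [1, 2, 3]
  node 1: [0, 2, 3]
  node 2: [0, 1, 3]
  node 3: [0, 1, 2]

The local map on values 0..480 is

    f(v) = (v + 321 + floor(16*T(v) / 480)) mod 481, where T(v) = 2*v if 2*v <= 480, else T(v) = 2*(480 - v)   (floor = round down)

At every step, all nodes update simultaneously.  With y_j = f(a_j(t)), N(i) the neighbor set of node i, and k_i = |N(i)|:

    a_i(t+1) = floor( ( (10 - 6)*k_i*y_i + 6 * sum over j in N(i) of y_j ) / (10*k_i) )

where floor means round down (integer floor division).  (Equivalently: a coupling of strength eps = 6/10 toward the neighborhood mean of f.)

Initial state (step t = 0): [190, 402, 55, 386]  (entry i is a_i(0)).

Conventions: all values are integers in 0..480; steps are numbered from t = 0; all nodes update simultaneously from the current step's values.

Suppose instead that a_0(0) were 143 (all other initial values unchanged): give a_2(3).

Answer: a_2(3) = 33
Key observation: This trace re-runs the system from the modified initial state.

Derivation:
t=0: [143, 402, 55, 386]
t=1: [360, 315, 342, 312]
t=2: [187, 178, 183, 178]
t=3: [34, 32, 33, 32]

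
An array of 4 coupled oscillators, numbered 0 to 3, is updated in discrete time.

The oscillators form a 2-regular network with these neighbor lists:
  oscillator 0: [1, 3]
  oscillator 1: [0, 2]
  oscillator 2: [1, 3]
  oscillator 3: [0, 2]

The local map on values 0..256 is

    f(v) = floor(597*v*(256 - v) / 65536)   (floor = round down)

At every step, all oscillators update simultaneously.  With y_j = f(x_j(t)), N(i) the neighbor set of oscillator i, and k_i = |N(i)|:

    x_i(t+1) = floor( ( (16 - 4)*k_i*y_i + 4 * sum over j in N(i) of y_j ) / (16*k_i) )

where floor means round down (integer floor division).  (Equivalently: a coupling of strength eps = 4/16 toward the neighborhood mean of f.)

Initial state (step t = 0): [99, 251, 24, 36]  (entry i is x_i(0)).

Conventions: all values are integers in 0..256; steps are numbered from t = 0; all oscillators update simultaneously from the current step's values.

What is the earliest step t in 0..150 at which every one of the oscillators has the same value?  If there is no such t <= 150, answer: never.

Simulating step by step:
t=0: [99, 251, 24, 36]  (not all equal)
t=1: [116, 32, 47, 77]  (not all equal)
t=2: [134, 78, 90, 123]  (not all equal)
t=3: [145, 130, 136, 147]  (not all equal)
t=4: [146, 148, 147, 145]  (not all equal)
t=5: [145, 145, 145, 145]  (all equal)

Answer: 5
Key observation: Synchronization is absorbing here: once all oscillators are equal they stay equal, and step 5 is the first all-equal step.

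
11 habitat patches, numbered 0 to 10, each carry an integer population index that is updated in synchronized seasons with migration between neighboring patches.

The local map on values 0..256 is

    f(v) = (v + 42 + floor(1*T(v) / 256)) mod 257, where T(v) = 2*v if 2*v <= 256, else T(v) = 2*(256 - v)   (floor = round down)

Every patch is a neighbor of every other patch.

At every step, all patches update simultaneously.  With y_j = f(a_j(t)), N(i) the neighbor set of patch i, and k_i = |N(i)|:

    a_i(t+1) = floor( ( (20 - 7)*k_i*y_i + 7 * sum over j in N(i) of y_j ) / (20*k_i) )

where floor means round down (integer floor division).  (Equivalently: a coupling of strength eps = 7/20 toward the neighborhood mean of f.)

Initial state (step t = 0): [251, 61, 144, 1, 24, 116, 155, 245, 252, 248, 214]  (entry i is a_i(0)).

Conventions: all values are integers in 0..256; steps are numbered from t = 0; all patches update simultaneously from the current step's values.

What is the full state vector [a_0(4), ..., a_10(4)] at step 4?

Answer: [210, 219, 231, 210, 214, 227, 232, 208, 210, 209, 83]

Derivation:
t=0: [251, 61, 144, 1, 24, 116, 155, 245, 252, 248, 214]
t=1: [62, 103, 154, 66, 80, 137, 161, 58, 62, 60, 197]
t=2: [120, 145, 176, 122, 131, 166, 180, 117, 120, 118, 203]
t=3: [171, 187, 206, 172, 178, 200, 208, 169, 171, 170, 222]
t=4: [210, 219, 231, 210, 214, 227, 232, 208, 210, 209, 83]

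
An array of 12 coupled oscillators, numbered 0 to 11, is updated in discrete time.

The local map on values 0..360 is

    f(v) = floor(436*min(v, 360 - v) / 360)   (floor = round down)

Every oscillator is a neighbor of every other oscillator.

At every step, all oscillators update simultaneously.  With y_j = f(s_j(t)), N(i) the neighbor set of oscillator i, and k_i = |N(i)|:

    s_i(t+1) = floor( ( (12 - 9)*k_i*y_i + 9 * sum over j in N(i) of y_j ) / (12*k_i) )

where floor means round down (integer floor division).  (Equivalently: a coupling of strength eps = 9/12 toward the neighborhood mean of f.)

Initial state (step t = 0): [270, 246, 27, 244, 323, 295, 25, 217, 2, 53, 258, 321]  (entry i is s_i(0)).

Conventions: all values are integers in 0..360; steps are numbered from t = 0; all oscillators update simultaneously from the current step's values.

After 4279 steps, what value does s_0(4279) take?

Answer: s_0(4279) = 180
Key observation: The state at step 12, [211, 211, 211, 211, 211, 211, 211, 211, 211, 211, 211, 211], reappears at step 18: the system is in a cycle of period 6 from step 12 on.  Therefore the state at step 4279 equals the state at step 12 + ((4279 - 12) mod 6) = 13, which is [180, 180, 180, 180, 180, 180, 180, 180, 180, 180, 180, 180].

Derivation:
t=0: [270, 246, 27, 244, 323, 295, 25, 217, 2, 53, 258, 321]
t=1: [86, 91, 72, 92, 74, 81, 72, 98, 67, 78, 89, 75]
t=2: [99, 100, 96, 100, 96, 98, 96, 101, 94, 97, 99, 96]
t=3: [118, 118, 117, 118, 117, 117, 117, 118, 116, 117, 118, 117]
t=4: [141, 141, 141, 141, 141, 141, 141, 141, 141, 141, 141, 141]
t=5: [170, 170, 170, 170, 170, 170, 170, 170, 170, 170, 170, 170]
t=6: [205, 205, 205, 205, 205, 205, 205, 205, 205, 205, 205, 205]
t=7: [187, 187, 187, 187, 187, 187, 187, 187, 187, 187, 187, 187]
t=8: [209, 209, 209, 209, 209, 209, 209, 209, 209, 209, 209, 209]
t=9: [182, 182, 182, 182, 182, 182, 182, 182, 182, 182, 182, 182]
t=10: [215, 215, 215, 215, 215, 215, 215, 215, 215, 215, 215, 215]
t=11: [175, 175, 175, 175, 175, 175, 175, 175, 175, 175, 175, 175]
t=12: [211, 211, 211, 211, 211, 211, 211, 211, 211, 211, 211, 211]
t=13: [180, 180, 180, 180, 180, 180, 180, 180, 180, 180, 180, 180]
t=14: [218, 218, 218, 218, 218, 218, 218, 218, 218, 218, 218, 218]
t=15: [171, 171, 171, 171, 171, 171, 171, 171, 171, 171, 171, 171]
t=16: [207, 207, 207, 207, 207, 207, 207, 207, 207, 207, 207, 207]
t=17: [185, 185, 185, 185, 185, 185, 185, 185, 185, 185, 185, 185]
t=18: [211, 211, 211, 211, 211, 211, 211, 211, 211, 211, 211, 211]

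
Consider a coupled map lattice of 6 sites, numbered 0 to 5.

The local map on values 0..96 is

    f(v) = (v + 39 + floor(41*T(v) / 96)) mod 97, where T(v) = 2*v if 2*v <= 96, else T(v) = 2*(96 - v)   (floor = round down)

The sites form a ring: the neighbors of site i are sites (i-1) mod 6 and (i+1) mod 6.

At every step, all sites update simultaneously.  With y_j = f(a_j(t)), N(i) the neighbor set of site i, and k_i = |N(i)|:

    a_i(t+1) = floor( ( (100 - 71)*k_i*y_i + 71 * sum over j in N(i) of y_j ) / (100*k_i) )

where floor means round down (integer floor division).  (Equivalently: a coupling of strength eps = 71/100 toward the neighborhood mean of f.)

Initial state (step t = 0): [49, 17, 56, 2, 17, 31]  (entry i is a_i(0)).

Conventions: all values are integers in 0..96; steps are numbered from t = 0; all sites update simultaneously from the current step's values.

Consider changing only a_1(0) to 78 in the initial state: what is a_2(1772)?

Simulating step by step:
t=0: [49, 78, 56, 2, 17, 31]
t=1: [55, 32, 36, 48, 69, 63]
t=2: [21, 14, 13, 23, 32, 33]
t=3: [46, 68, 69, 46, 30, 28]
t=4: [51, 31, 31, 53, 68, 69]
t=5: [55, 72, 72, 54, 32, 32]
t=6: [21, 33, 32, 21, 11, 12]
t=7: [45, 28, 28, 43, 66, 65]
t=8: [50, 66, 65, 49, 28, 30]
t=9: [54, 32, 32, 52, 70, 70]
t=10: [21, 11, 11, 21, 32, 32]
t=11: [43, 65, 65, 43, 27, 27]
t=12: [49, 28, 28, 49, 64, 64]
t=13: [52, 69, 69, 52, 32, 32]
t=14: [21, 32, 32, 21, 11, 11]
t=15: [43, 27, 27, 43, 65, 65]
t=16: [49, 64, 64, 49, 28, 28]
t=17: [52, 32, 32, 52, 69, 69]
t=18: [21, 11, 11, 21, 32, 32]

Answer: a_2(1772) = 28
Key observation: The state at step 10, [21, 11, 11, 21, 32, 32], reappears at step 18: the system is in a cycle of period 8 from step 10 on.  Therefore the state at step 1772 equals the state at step 10 + ((1772 - 10) mod 8) = 12, which is [49, 28, 28, 49, 64, 64].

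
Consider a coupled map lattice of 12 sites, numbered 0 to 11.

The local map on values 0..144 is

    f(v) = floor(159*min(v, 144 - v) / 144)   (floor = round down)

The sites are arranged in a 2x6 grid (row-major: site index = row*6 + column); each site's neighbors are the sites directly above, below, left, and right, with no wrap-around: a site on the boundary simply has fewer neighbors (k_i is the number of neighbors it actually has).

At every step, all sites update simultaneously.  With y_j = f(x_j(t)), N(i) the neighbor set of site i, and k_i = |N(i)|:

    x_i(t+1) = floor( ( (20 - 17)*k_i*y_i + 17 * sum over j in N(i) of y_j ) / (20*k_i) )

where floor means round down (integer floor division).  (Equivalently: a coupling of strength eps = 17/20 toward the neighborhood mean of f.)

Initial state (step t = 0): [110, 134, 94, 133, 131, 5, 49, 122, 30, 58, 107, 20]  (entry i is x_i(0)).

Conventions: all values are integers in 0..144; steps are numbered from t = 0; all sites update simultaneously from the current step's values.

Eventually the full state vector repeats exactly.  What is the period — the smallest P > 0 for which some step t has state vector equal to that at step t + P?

Simulating step by step:
t=0: [110, 134, 94, 133, 131, 5, 49, 122, 30, 58, 107, 20]
t=1: [33, 34, 24, 39, 18, 16, 34, 31, 45, 33, 34, 22]
t=2: [36, 32, 40, 29, 30, 20, 35, 39, 34, 41, 27, 26]
t=3: [36, 40, 36, 39, 28, 29, 40, 37, 42, 34, 34, 25]
t=4: [43, 40, 43, 36, 36, 29, 40, 43, 39, 41, 32, 33]
t=5: [44, 46, 42, 42, 35, 36, 46, 44, 45, 39, 39, 33]
t=6: [49, 47, 47, 42, 41, 37, 48, 49, 46, 45, 39, 40]
t=7: [52, 52, 49, 47, 43, 43, 53, 51, 51, 46, 45, 41]
t=8: [57, 55, 54, 50, 48, 46, 56, 56, 53, 51, 47, 47]
t=9: [60, 60, 57, 55, 52, 51, 61, 59, 58, 54, 52, 50]
t=10: [66, 64, 63, 59, 57, 56, 65, 65, 62, 60, 57, 56]
t=11: [70, 70, 67, 65, 62, 61, 71, 69, 68, 65, 62, 61]
t=12: [77, 75, 74, 70, 68, 67, 76, 76, 73, 71, 68, 67]
t=13: [75, 75, 77, 76, 75, 73, 74, 76, 76, 76, 75, 73]
t=14: [76, 74, 74, 74, 76, 77, 75, 75, 74, 75, 76, 77]
t=15: [76, 76, 77, 76, 75, 73, 75, 76, 76, 76, 74, 73]
t=16: [75, 74, 74, 74, 76, 77, 75, 75, 74, 75, 76, 77]
t=17: [76, 76, 77, 76, 75, 73, 76, 76, 76, 76, 74, 73]
t=18: [75, 74, 74, 74, 76, 77, 75, 75, 74, 75, 76, 77]

Answer: 2
Key observation: The state at step 16, [75, 74, 74, 74, 76, 77, 75, 75, 74, 75, 76, 77], reappears at step 18 — and no state repeats earlier — so the cycle the system enters has period 2.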